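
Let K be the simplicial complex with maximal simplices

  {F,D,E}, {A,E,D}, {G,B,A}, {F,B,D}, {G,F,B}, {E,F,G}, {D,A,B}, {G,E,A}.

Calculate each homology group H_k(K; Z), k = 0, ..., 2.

Take the total order A < B < D < E < F < G on the vertex set. Then K (dimension 2) consists of the simplices:

  0-simplices (6): A, B, D, E, F, G
  1-simplices (12): AB, AD, AE, AG, BD, BF, BG, DE, DF, EF, EG, FG
  2-simplices (8): ABD, ABG, ADE, AEG, BDF, BFG, DEF, EFG

so the chain groups are C_0 ≅ Z^6, C_1 ≅ Z^12, C_2 ≅ Z^8.

The boundary map ∂_1: C_1 → C_0 maps an edge to its endpoints' difference, ∂[p,q] = q − p. For instance
  ∂EG = G − E.
As a 6×12 matrix over Z this has rank 5, with invariant factors (1,1,1,1,1).

The boundary map ∂_2: C_2 → C_1 acts by ∂[p,q,r] = [q,r] − [p,r] + [p,q]. For instance
  ∂ADE = DE − AE + AD,
  ∂BDF = DF − BF + BD.
The resulting 12×8 matrix has rank 7, and its Smith normal form has invariant factors (1,1,1,1,1,1,1).

Reading off H_k = ker ∂_k / im ∂_{k+1}:

  H_0: rank C_0 − rank ∂_1 = 6 − 5 = 1, and the invariant factors of ∂_1 are all 1, so H_0 = Z.
  H_1: rank ker ∂_1 − rank ∂_2 = (12 − 5) − 7 = 0, and the invariant factors of ∂_2 are all 1, so H_1 = 0.
  H_2: rank ker ∂_2 − rank ∂_3 = (8 − 7) − 0 = 1, and there is no ∂_3, so H_2 = Z.

H_0 ≅ Z,  H_1 = 0,  H_2 ≅ Z.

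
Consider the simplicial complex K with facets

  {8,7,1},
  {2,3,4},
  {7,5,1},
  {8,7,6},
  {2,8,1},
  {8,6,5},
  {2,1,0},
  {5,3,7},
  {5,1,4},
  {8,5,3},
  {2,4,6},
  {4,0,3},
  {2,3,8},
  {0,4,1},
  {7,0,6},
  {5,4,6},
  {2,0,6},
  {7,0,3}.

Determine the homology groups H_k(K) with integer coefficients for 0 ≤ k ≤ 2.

K has 9 vertices, 27 edges, 18 triangles.
rank ∂_0 = 0, rank ∂_1 = 8 ⇒ b_0 = 9 − 0 − 8 = 1; all invariant factors of ∂_1 are 1 so no torsion. So H_0 = Z.
rank ∂_1 = 8, rank ∂_2 = 18 ⇒ b_1 = 27 − 8 − 18 = 1; ∂_2 has invariant factor(s) [2] giving torsion. So H_1 = Z ⊕ Z/2Z.
rank ∂_2 = 18, rank ∂_3 = 0 ⇒ b_2 = 18 − 18 − 0 = 0. So H_2 = 0.

H_0 ≅ Z,  H_1 ≅ Z ⊕ Z/2Z,  H_2 = 0.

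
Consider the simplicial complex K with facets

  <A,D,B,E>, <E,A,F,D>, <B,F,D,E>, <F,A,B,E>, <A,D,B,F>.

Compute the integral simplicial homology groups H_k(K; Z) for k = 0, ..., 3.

H_0 = Z,  H_1 = 0,  H_2 = 0,  H_3 = Z.

Take the total order A < B < D < E < F on the vertex set. Then K (dimension 3) consists of the simplices:

  0-simplices (5): A, B, D, E, F
  1-simplices (10): AB, AD, AE, AF, BD, BE, BF, DE, DF, EF
  2-simplices (10): ABD, ABE, ABF, ADE, ADF, AEF, BDE, BDF, BEF, DEF
  3-simplices (5): ABDE, ABDF, ABEF, ADEF, BDEF

giving chain groups C_0 ≅ Z^5, C_1 ≅ Z^10, C_2 ≅ Z^10, C_3 ≅ Z^5.

Boundary ∂_1: C_1 → C_0 is given by ∂[p,q] = [q] − [p].
The resulting 5×10 matrix has rank 4, and its Smith normal form has invariant factors (1,1,1,1).

Boundary ∂_2: C_2 → C_1 sends each 2-simplex [p,q,r] to [q,r] − [p,r] + [p,q]. For instance
  ∂ABF = BF − AF + AB,
  ∂BDE = DE − BE + BD.
The resulting 10×10 matrix has rank 6, and its Smith normal form has invariant factors (1,1,1,1,1,1).

Boundary ∂_3: C_3 → C_2 sends each 3-simplex σ to the alternating sum Σ_i (−1)^i (σ with its i-th vertex removed). For instance
  ∂ABEF = BEF − AEF + ABF − ABE,
  ∂ABDE = BDE − ADE + ABE − ABD.
As a 10×5 matrix over Z this has rank 4, with invariant factors (1,1,1,1).

Reading off H_k = ker ∂_k / im ∂_{k+1}:

  H_0: rank C_0 − rank ∂_1 = 5 − 4 = 1, and the invariant factors of ∂_1 are all 1, so H_0 ≅ Z.
  H_1: rank ker ∂_1 − rank ∂_2 = (10 − 4) − 6 = 0, and the invariant factors of ∂_2 are all 1, so H_1 ≅ 0.
  H_2: rank ker ∂_2 − rank ∂_3 = (10 − 6) − 4 = 0, and the invariant factors of ∂_3 are all 1, so H_2 ≅ 0.
  H_3: rank ker ∂_3 − rank ∂_4 = (5 − 4) − 0 = 1, and there is no ∂_4, so H_3 ≅ Z.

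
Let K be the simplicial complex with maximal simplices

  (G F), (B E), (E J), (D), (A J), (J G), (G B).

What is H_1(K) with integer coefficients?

H_1 ≅ Z.

Take the total order A < B < D < E < F < G < J on the vertex set. Then K (dimension 1) consists of the simplices:

  0-simplices (7): A, B, D, E, F, G, J
  1-simplices (6): AJ, BE, BG, EJ, FG, GJ

Hence C_0 ≅ Z^7, C_1 ≅ Z^6.

Boundary ∂_1: C_1 → C_0 is given by ∂[p,q] = [q] − [p]. For instance
  ∂BG = G − B.
The 7×6 boundary matrix has rank 5 and Smith normal form diag(1,1,1,1,1).

Reading off H_k = ker ∂_k / im ∂_{k+1}:

  H_1: rank ker ∂_1 − rank ∂_2 = (6 − 5) − 0 = 1, and there is no ∂_2, so H_1 ≅ Z.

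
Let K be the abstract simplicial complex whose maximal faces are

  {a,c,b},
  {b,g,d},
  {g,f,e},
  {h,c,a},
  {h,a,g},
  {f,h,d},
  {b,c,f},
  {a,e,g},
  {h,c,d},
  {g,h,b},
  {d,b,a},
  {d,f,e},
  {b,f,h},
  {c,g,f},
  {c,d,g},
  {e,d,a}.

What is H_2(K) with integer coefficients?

Order the vertices as a < b < c < d < e < f < g < h. Listing each simplex with vertices in this order, K has dimension 2 with simplices:

  0-simplices (8): a, b, c, d, e, f, g, h
  1-simplices (24): ab, ac, ad, ae, ag, ah, bc, bd, bf, bg, bh, cd, cf, cg, ch, de, df, dg, dh, ef, eg, fg, fh, gh
  2-simplices (16): abc, abd, ach, ade, aeg, agh, bcf, bdg, bfh, bgh, cdg, cdh, cfg, def, dfh, efg

Hence C_0 ≅ Z^8, C_1 ≅ Z^24, C_2 ≅ Z^16.

Boundary ∂_1: C_1 → C_0 sends each edge [p,q] (with p < q) to q − p.
As a 8×24 matrix over Z this has rank 7, with invariant factors (1,1,1,1,1,1,1).

The boundary map ∂_2: C_2 → C_1 sends each 2-simplex [p,q,r] to [q,r] − [p,r] + [p,q]. For instance
  ∂agh = gh − ah + ag,
  ∂cdh = dh − ch + cd.
As a 24×16 matrix over Z this has rank 15, with invariant factors (1,1,1,1,1,1,1,1,1,1,1,1,1,1,1).

Reading off H_k = ker ∂_k / im ∂_{k+1}:

  H_2: rank ker ∂_2 − rank ∂_3 = (16 − 15) − 0 = 1, and there is no ∂_3, so H_2 ≅ Z.

(K is a triangulation of the torus T^2.)

H_2 = Z.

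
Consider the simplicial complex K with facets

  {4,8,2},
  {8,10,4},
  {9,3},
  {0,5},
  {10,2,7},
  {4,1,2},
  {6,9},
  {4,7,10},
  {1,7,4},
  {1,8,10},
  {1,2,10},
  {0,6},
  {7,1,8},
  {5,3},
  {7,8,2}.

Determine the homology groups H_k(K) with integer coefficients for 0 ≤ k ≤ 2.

H_0 = Z^2,  H_1 = Z × Z/2,  H_2 = 0.

Take the total order 0 < 1 < 2 < 3 < 4 < 5 < 6 < 7 < 8 < 9 < 10 on the vertex set. Then K (dimension 2) consists of the simplices:

  0-simplices (11): [0], [1], [2], [3], [4], [5], [6], [7], [8], [9], [10]
  1-simplices (20): [0,5], [0,6], [1,2], [1,4], [1,7], [1,8], [1,10], [2,4], [2,7], [2,8], [2,10], [3,5], [3,9], [4,7], [4,8], [4,10], [6,9], [7,8], [7,10], [8,10]
  2-simplices (10): [1,2,4], [1,2,10], [1,4,7], [1,7,8], [1,8,10], [2,4,8], [2,7,8], [2,7,10], [4,7,10], [4,8,10]

so the chain groups are C_0 ≅ Z^11, C_1 ≅ Z^20, C_2 ≅ Z^10.

∂_1: C_1 → C_0 sends each edge [p,q] (with p < q) to q − p. For instance
  ∂[1,2] = [2] − [1].
As a 11×20 matrix over Z this has rank 9, with invariant factors (1,1,1,1,1,1,1,1,1).

∂_2: C_2 → C_1 sends each 2-simplex [p,q,r] to [q,r] − [p,r] + [p,q]. For instance
  ∂[1,8,10] = [8,10] − [1,10] + [1,8],
  ∂[1,7,8] = [7,8] − [1,8] + [1,7].
This gives a 20×10 integer matrix of rank 10; reducing to Smith normal form yields diagonal entries (1,1,1,1,1,1,1,1,1,2).

Now H_k = ker ∂_k / im ∂_{k+1}, so:

  H_0: rank C_0 − rank ∂_1 = 11 − 9 = 2, and the invariant factors of ∂_1 are all 1, so H_0 = Z^2.
  H_1: rank ker ∂_1 − rank ∂_2 = (20 − 9) − 10 = 1, and ∂_2 has invariant factor 2 > 1, so H_1 = Z × Z/2.
  H_2: rank ker ∂_2 − rank ∂_3 = (10 − 10) − 0 = 0, and there is no ∂_3, so H_2 = 0.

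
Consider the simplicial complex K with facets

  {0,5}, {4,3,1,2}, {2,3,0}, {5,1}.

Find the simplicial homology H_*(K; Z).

H_0 ≅ Z,  H_1 ≅ Z,  H_2 = 0,  H_3 = 0.

K has 6 vertices, 10 edges, 5 triangles, 1 3-simplex.
rank ∂_0 = 0, rank ∂_1 = 5 ⇒ b_0 = 6 − 0 − 5 = 1; all invariant factors of ∂_1 are 1 so no torsion. So H_0 = Z.
rank ∂_1 = 5, rank ∂_2 = 4 ⇒ b_1 = 10 − 5 − 4 = 1; all invariant factors of ∂_2 are 1 so no torsion. So H_1 = Z.
rank ∂_2 = 4, rank ∂_3 = 1 ⇒ b_2 = 5 − 4 − 1 = 0; all invariant factors of ∂_3 are 1 so no torsion. So H_2 = 0.
rank ∂_3 = 1, rank ∂_4 = 0 ⇒ b_3 = 1 − 1 − 0 = 0. So H_3 = 0.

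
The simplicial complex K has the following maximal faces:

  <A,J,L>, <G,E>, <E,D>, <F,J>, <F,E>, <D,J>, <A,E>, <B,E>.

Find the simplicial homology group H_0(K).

H_0 = Z.

Order the vertices as A < B < D < E < F < G < J < L. Listing each simplex with vertices in this order, K has dimension 2 with simplices:

  0-simplices (8): A, B, D, E, F, G, J, L
  1-simplices (10): AE, AJ, AL, BE, DE, DJ, EF, EG, FJ, JL
  2-simplices (1): AJL

giving chain groups C_0 ≅ Z^8, C_1 ≅ Z^10, C_2 ≅ Z^1.

∂_1: C_1 → C_0 sends each edge [p,q] (with p < q) to q − p.
This gives a 8×10 integer matrix of rank 7; reducing to Smith normal form yields diagonal entries (1,1,1,1,1,1,1).

∂_2: C_2 → C_1 acts by ∂[p,q,r] = [q,r] − [p,r] + [p,q]. For instance
  ∂AJL = JL − AL + AJ.
The resulting 10×1 matrix has rank 1, and its Smith normal form has invariant factors (1).

Computing H_k = (kernel of ∂_k) / (image of ∂_{k+1}):

  H_0: rank C_0 − rank ∂_1 = 8 − 7 = 1, and the invariant factors of ∂_1 are all 1, so H_0 ≅ Z.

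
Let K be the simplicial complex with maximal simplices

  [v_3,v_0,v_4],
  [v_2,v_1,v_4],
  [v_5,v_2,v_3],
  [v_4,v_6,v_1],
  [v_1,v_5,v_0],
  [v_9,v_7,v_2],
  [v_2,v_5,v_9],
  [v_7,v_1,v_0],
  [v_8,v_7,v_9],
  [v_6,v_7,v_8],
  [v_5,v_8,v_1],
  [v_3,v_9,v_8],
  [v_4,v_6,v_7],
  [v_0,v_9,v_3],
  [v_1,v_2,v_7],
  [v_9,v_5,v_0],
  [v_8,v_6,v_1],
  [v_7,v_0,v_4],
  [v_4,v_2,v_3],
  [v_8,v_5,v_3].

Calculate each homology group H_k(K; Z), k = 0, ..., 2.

H_0 = Z,  H_1 = Z × Z/2,  H_2 = 0.

K has 10 vertices, 30 edges, 20 triangles.
rank ∂_0 = 0, rank ∂_1 = 9 ⇒ b_0 = 10 − 0 − 9 = 1; all invariant factors of ∂_1 are 1 so no torsion. So H_0 ≅ Z.
rank ∂_1 = 9, rank ∂_2 = 20 ⇒ b_1 = 30 − 9 − 20 = 1; ∂_2 has invariant factor(s) [2] giving torsion. So H_1 ≅ Z × Z/2.
rank ∂_2 = 20, rank ∂_3 = 0 ⇒ b_2 = 20 − 20 − 0 = 0. So H_2 ≅ 0.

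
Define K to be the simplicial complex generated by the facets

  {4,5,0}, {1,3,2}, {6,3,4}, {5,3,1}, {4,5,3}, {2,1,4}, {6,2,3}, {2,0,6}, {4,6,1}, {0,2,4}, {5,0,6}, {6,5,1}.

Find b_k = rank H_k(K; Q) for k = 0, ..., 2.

We work with the vertex ordering 0 < 1 < 2 < 3 < 4 < 5 < 6. The simplices of K, each written with vertices in increasing order, are:

  0-simplices (7): [0], [1], [2], [3], [4], [5], [6]
  1-simplices (18): [0,2], [0,4], [0,5], [0,6], [1,2], [1,3], [1,4], [1,5], [1,6], [2,3], [2,4], [2,6], [3,4], [3,5], [3,6], [4,5], [4,6], [5,6]
  2-simplices (12): [0,2,4], [0,2,6], [0,4,5], [0,5,6], [1,2,3], [1,2,4], [1,3,5], [1,4,6], [1,5,6], [2,3,6], [3,4,5], [3,4,6]

Hence C_0 ≅ Z^7, C_1 ≅ Z^18, C_2 ≅ Z^12.

The boundary map ∂_1: C_1 → C_0 maps an edge to its endpoints' difference, ∂[p,q] = q − p. For instance
  ∂[4,6] = [6] − [4].
As a 7×18 matrix over Z this has rank 6, with invariant factors (1,1,1,1,1,1).

Boundary ∂_2: C_2 → C_1 acts by ∂[p,q,r] = [q,r] − [p,r] + [p,q]. For instance
  ∂[0,2,4] = [2,4] − [0,4] + [0,2],
  ∂[3,4,5] = [4,5] − [3,5] + [3,4].
The 18×12 boundary matrix has rank 12 and Smith normal form diag(1,1,1,1,1,1,1,1,1,1,1,2).

Now H_k = ker ∂_k / im ∂_{k+1}, so:

  H_0: rank C_0 − rank ∂_1 = 7 − 6 = 1, and the invariant factors of ∂_1 are all 1, so H_0 ≅ Z.
  H_1: rank ker ∂_1 − rank ∂_2 = (18 − 6) − 12 = 0, and ∂_2 has invariant factor 2 > 1, so H_1 ≅ Z/2.
  H_2: rank ker ∂_2 − rank ∂_3 = (12 − 12) − 0 = 0, and there is no ∂_3, so H_2 ≅ 0.

Hence the Betti numbers are b_0 = 1, b_1 = 0, b_2 = 0.

b_0 = 1, b_1 = 0, b_2 = 0.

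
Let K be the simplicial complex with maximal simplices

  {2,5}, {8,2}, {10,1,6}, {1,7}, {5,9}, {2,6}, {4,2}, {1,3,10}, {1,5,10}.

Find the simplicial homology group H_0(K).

H_0 = Z.

We work with the vertex ordering 1 < 2 < 3 < 4 < 5 < 6 < 7 < 8 < 9 < 10. The simplices of K, each written with vertices in increasing order, are:

  0-simplices (10): [1], [2], [3], [4], [5], [6], [7], [8], [9], [10]
  1-simplices (13): [1,3], [1,5], [1,6], [1,7], [1,10], [2,4], [2,5], [2,6], [2,8], [3,10], [5,9], [5,10], [6,10]
  2-simplices (3): [1,3,10], [1,5,10], [1,6,10]

giving chain groups C_0 ≅ Z^10, C_1 ≅ Z^13, C_2 ≅ Z^3.

∂_1: C_1 → C_0 maps an edge to its endpoints' difference, ∂[p,q] = q − p.
As a 10×13 matrix over Z this has rank 9, with invariant factors (1,1,1,1,1,1,1,1,1).

The boundary map ∂_2: C_2 → C_1 maps a triangle to the signed sum of its edges. For instance
  ∂[1,3,10] = [3,10] − [1,10] + [1,3],
  ∂[1,6,10] = [6,10] − [1,10] + [1,6].
The 13×3 boundary matrix has rank 3 and Smith normal form diag(1,1,1).

Now H_k = ker ∂_k / im ∂_{k+1}, so:

  H_0: rank C_0 − rank ∂_1 = 10 − 9 = 1, and the invariant factors of ∂_1 are all 1, so H_0 ≅ Z.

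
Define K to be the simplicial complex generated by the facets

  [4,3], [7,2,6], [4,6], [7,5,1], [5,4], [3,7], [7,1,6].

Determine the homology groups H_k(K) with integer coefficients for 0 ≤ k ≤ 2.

Order the vertices as 1 < 2 < 3 < 4 < 5 < 6 < 7. Listing each simplex with vertices in this order, K has dimension 2 with simplices:

  0-simplices (7): [1], [2], [3], [4], [5], [6], [7]
  1-simplices (11): [1,5], [1,6], [1,7], [2,6], [2,7], [3,4], [3,7], [4,5], [4,6], [5,7], [6,7]
  2-simplices (3): [1,5,7], [1,6,7], [2,6,7]

Hence C_0 ≅ Z^7, C_1 ≅ Z^11, C_2 ≅ Z^3.

Boundary ∂_1: C_1 → C_0 is given by ∂[p,q] = [q] − [p]. For instance
  ∂[1,6] = [6] − [1].
The 7×11 boundary matrix has rank 6 and Smith normal form diag(1,1,1,1,1,1).

∂_2: C_2 → C_1 maps a triangle to the signed sum of its edges. For instance
  ∂[1,6,7] = [6,7] − [1,7] + [1,6],
  ∂[1,5,7] = [5,7] − [1,7] + [1,5].
The resulting 11×3 matrix has rank 3, and its Smith normal form has invariant factors (1,1,1).

Computing H_k = (kernel of ∂_k) / (image of ∂_{k+1}):

  H_0: rank C_0 − rank ∂_1 = 7 − 6 = 1, and the invariant factors of ∂_1 are all 1, so H_0 = Z.
  H_1: rank ker ∂_1 − rank ∂_2 = (11 − 6) − 3 = 2, and the invariant factors of ∂_2 are all 1, so H_1 = Z^2.
  H_2: rank ker ∂_2 − rank ∂_3 = (3 − 3) − 0 = 0, and there is no ∂_3, so H_2 = 0.

H_0 ≅ Z,  H_1 ≅ Z^2,  H_2 = 0.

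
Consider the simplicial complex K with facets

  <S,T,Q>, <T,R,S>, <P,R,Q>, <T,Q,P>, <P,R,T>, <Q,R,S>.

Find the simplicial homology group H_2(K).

H_2 ≅ Z.

Take the total order P < Q < R < S < T on the vertex set. Then K (dimension 2) consists of the simplices:

  0-simplices (5): P, Q, R, S, T
  1-simplices (9): PQ, PR, PT, QR, QS, QT, RS, RT, ST
  2-simplices (6): PQR, PQT, PRT, QRS, QST, RST

Hence C_0 ≅ Z^5, C_1 ≅ Z^9, C_2 ≅ Z^6.

The boundary map ∂_1: C_1 → C_0 is given by ∂[p,q] = [q] − [p].
The 5×9 boundary matrix has rank 4 and Smith normal form diag(1,1,1,1).

∂_2: C_2 → C_1 maps a triangle to the signed sum of its edges. For instance
  ∂PQT = QT − PT + PQ,
  ∂QST = ST − QT + QS.
As a 9×6 matrix over Z this has rank 5, with invariant factors (1,1,1,1,1).

From H_k ≅ ker(∂_k) / im(∂_{k+1}) we obtain:

  H_2: rank ker ∂_2 − rank ∂_3 = (6 − 5) − 0 = 1, and there is no ∂_3, so H_2 ≅ Z.

(K is a triangulation of the 2-sphere S^2.)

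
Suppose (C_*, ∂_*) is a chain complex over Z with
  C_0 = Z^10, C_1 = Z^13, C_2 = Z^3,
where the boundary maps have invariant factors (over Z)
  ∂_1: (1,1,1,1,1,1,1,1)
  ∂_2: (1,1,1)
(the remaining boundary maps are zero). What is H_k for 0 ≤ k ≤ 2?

H_0 ≅ Z^2,  H_1 ≅ Z^2,  H_2 = 0.

H_0: b_0 = 10 − 0 − 8 = 2; torsion from ∂_1 factors > 1: none. So H_0 ≅ Z^2.
H_1: b_1 = 13 − 8 − 3 = 2; torsion from ∂_2 factors > 1: none. So H_1 ≅ Z^2.
H_2: b_2 = 3 − 3 − 0 = 0; torsion from ∂_3 factors > 1: none. So H_2 ≅ 0.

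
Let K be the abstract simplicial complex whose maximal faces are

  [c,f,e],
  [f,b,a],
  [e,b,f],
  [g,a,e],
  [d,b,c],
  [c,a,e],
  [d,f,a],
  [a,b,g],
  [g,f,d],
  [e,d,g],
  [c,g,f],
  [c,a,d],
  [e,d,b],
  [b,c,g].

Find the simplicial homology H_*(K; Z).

Fix the vertex order a < b < c < d < e < f < g and write every simplex with vertices in increasing order. Then dim K = 2 and the simplices of K are:

  0-simplices (7): a, b, c, d, e, f, g
  1-simplices (21): ab, ac, ad, ae, af, ag, bc, bd, be, bf, bg, cd, ce, cf, cg, de, df, dg, ef, eg, fg
  2-simplices (14): abf, abg, acd, ace, adf, aeg, bcd, bcg, bde, bef, cef, cfg, deg, dfg

giving chain groups C_0 ≅ Z^7, C_1 ≅ Z^21, C_2 ≅ Z^14.

The boundary map ∂_1: C_1 → C_0 is given by ∂[p,q] = [q] − [p]. For instance
  ∂bd = d − b.
As a 7×21 matrix over Z this has rank 6, with invariant factors (1,1,1,1,1,1).

The boundary map ∂_2: C_2 → C_1 maps a triangle to the signed sum of its edges. For instance
  ∂dfg = fg − dg + df,
  ∂bef = ef − bf + be.
The resulting 21×14 matrix has rank 13, and its Smith normal form has invariant factors (1,1,1,1,1,1,1,1,1,1,1,1,1).

Now H_k = ker ∂_k / im ∂_{k+1}, so:

  H_0: rank C_0 − rank ∂_1 = 7 − 6 = 1, and the invariant factors of ∂_1 are all 1, so H_0 ≅ Z.
  H_1: rank ker ∂_1 − rank ∂_2 = (21 − 6) − 13 = 2, and the invariant factors of ∂_2 are all 1, so H_1 ≅ Z^2.
  H_2: rank ker ∂_2 − rank ∂_3 = (14 − 13) − 0 = 1, and there is no ∂_3, so H_2 ≅ Z.

As a check, the Euler characteristic is 7 − 21 + 14 = 0, which agrees with 1 − 2 + 1 = 0.
(K is a triangulation of the torus T^2.)

H_0 ≅ Z,  H_1 ≅ Z^2,  H_2 ≅ Z.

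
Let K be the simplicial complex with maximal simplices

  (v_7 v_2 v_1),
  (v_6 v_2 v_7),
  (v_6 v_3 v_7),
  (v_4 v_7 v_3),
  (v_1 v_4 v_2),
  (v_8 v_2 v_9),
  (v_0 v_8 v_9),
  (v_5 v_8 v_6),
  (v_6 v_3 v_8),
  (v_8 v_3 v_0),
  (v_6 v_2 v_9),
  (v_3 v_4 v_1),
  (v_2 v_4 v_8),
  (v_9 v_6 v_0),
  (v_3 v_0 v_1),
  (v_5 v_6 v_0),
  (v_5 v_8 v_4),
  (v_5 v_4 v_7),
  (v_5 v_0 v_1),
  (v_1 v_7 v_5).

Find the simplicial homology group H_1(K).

H_1 ≅ Z ⊕ Z/2Z.

Take the total order v_0 < v_1 < v_2 < v_3 < v_4 < v_5 < v_6 < v_7 < v_8 < v_9 on the vertex set. Then K (dimension 2) consists of the simplices:

  0-simplices (10): [v_0], [v_1], [v_2], [v_3], [v_4], [v_5], [v_6], [v_7], [v_8], [v_9]
  1-simplices (30): (30 of them)
  2-simplices (20): (20 of them)

giving chain groups C_0 ≅ Z^10, C_1 ≅ Z^30, C_2 ≅ Z^20.

Boundary ∂_1: C_1 → C_0 sends each edge [p,q] (with p < q) to q − p. For instance
  ∂[v_5,v_6] = [v_6] − [v_5].
As a 10×30 matrix over Z this has rank 9, with invariant factors (1,1,1,1,1,1,1,1,1).

The boundary map ∂_2: C_2 → C_1 maps a triangle to the signed sum of its edges. For instance
  ∂[v_3,v_6,v_7] = [v_6,v_7] − [v_3,v_7] + [v_3,v_6],
  ∂[v_0,v_6,v_9] = [v_6,v_9] − [v_0,v_9] + [v_0,v_6].
The resulting 30×20 matrix has rank 20, and its Smith normal form has invariant factors (1,1,1,1,1,1,1,1,1,1,1,1,1,1,1,1,1,1,1,2).

Now H_k = ker ∂_k / im ∂_{k+1}, so:

  H_1: rank ker ∂_1 − rank ∂_2 = (30 − 9) − 20 = 1, and ∂_2 has invariant factor 2 > 1, so H_1 ≅ Z ⊕ Z/2Z.

(K is a triangulation of the Klein bottle.)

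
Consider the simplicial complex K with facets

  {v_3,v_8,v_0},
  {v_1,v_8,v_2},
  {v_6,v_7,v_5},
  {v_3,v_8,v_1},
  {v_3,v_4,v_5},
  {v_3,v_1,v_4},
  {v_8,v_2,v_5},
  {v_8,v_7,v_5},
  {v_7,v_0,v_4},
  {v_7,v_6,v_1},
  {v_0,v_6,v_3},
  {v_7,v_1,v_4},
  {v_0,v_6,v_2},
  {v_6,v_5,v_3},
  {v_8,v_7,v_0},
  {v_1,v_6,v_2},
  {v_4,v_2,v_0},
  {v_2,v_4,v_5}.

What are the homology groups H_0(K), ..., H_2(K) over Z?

H_0 = Z,  H_1 = Z^2,  H_2 = Z.

Take the total order v_0 < v_1 < v_2 < v_3 < v_4 < v_5 < v_6 < v_7 < v_8 on the vertex set. Then K (dimension 2) consists of the simplices:

  0-simplices (9): [v_0], [v_1], [v_2], [v_3], [v_4], [v_5], [v_6], [v_7], [v_8]
  1-simplices (27): (27 of them)
  2-simplices (18): (18 of them)

so the chain groups are C_0 ≅ Z^9, C_1 ≅ Z^27, C_2 ≅ Z^18.

The boundary map ∂_1: C_1 → C_0 sends each edge [p,q] (with p < q) to q − p.
The 9×27 boundary matrix has rank 8 and Smith normal form diag(1,1,1,1,1,1,1,1).

The boundary map ∂_2: C_2 → C_1 sends each 2-simplex [p,q,r] to [q,r] − [p,r] + [p,q]. For instance
  ∂[v_5,v_7,v_8] = [v_7,v_8] − [v_5,v_8] + [v_5,v_7],
  ∂[v_1,v_3,v_4] = [v_3,v_4] − [v_1,v_4] + [v_1,v_3].
This gives a 27×18 integer matrix of rank 17; reducing to Smith normal form yields diagonal entries (1,1,1,1,1,1,1,1,1,1,1,1,1,1,1,1,1).

Reading off H_k = ker ∂_k / im ∂_{k+1}:

  H_0: rank C_0 − rank ∂_1 = 9 − 8 = 1, and the invariant factors of ∂_1 are all 1, so H_0 = Z.
  H_1: rank ker ∂_1 − rank ∂_2 = (27 − 8) − 17 = 2, and the invariant factors of ∂_2 are all 1, so H_1 = Z^2.
  H_2: rank ker ∂_2 − rank ∂_3 = (18 − 17) − 0 = 1, and there is no ∂_3, so H_2 = Z.

As a check, the Euler characteristic is 9 − 27 + 18 = 0, which agrees with 1 − 2 + 1 = 0.
(K is a triangulation of the torus T^2.)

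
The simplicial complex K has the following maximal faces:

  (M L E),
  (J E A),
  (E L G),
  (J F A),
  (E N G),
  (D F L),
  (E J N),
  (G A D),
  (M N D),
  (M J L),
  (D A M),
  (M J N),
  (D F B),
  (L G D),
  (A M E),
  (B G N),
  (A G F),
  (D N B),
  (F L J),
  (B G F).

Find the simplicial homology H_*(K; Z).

H_0 ≅ Z,  H_1 ≅ Z ⊕ Z/2,  H_2 = 0.

K has 10 vertices, 30 edges, 20 triangles.
rank ∂_0 = 0, rank ∂_1 = 9 ⇒ b_0 = 10 − 0 − 9 = 1; all invariant factors of ∂_1 are 1 so no torsion. So H_0 ≅ Z.
rank ∂_1 = 9, rank ∂_2 = 20 ⇒ b_1 = 30 − 9 − 20 = 1; ∂_2 has invariant factor(s) [2] giving torsion. So H_1 ≅ Z ⊕ Z/2.
rank ∂_2 = 20, rank ∂_3 = 0 ⇒ b_2 = 20 − 20 − 0 = 0. So H_2 ≅ 0.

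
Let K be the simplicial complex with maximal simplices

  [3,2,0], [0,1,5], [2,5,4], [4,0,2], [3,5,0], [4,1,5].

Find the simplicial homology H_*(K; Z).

Order the vertices as 0 < 1 < 2 < 3 < 4 < 5. Listing each simplex with vertices in this order, K has dimension 2 with simplices:

  0-simplices (6): [0], [1], [2], [3], [4], [5]
  1-simplices (12): [0,1], [0,2], [0,3], [0,4], [0,5], [1,4], [1,5], [2,3], [2,4], [2,5], [3,5], [4,5]
  2-simplices (6): [0,1,5], [0,2,3], [0,2,4], [0,3,5], [1,4,5], [2,4,5]

so the chain groups are C_0 ≅ Z^6, C_1 ≅ Z^12, C_2 ≅ Z^6.

∂_1: C_1 → C_0 sends each edge [p,q] (with p < q) to q − p.
The resulting 6×12 matrix has rank 5, and its Smith normal form has invariant factors (1,1,1,1,1).

The boundary map ∂_2: C_2 → C_1 acts by ∂[p,q,r] = [q,r] − [p,r] + [p,q]. For instance
  ∂[1,4,5] = [4,5] − [1,5] + [1,4],
  ∂[0,2,3] = [2,3] − [0,3] + [0,2].
The resulting 12×6 matrix has rank 6, and its Smith normal form has invariant factors (1,1,1,1,1,1).

From H_k ≅ ker(∂_k) / im(∂_{k+1}) we obtain:

  H_0: rank C_0 − rank ∂_1 = 6 − 5 = 1, and the invariant factors of ∂_1 are all 1, so H_0 ≅ Z.
  H_1: rank ker ∂_1 − rank ∂_2 = (12 − 5) − 6 = 1, and the invariant factors of ∂_2 are all 1, so H_1 ≅ Z.
  H_2: rank ker ∂_2 − rank ∂_3 = (6 − 6) − 0 = 0, and there is no ∂_3, so H_2 ≅ 0.

H_0 = Z,  H_1 = Z,  H_2 = 0.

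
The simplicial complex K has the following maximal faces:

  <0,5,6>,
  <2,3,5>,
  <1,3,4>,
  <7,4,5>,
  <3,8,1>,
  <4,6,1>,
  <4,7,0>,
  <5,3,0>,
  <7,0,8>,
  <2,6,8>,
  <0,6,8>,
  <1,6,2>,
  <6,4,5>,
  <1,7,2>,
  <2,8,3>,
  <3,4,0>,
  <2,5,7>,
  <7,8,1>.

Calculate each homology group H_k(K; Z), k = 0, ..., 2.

We work with the vertex ordering 0 < 1 < 2 < 3 < 4 < 5 < 6 < 7 < 8. The simplices of K, each written with vertices in increasing order, are:

  0-simplices (9): [0], [1], [2], [3], [4], [5], [6], [7], [8]
  1-simplices (27): (27 of them)
  2-simplices (18): [0,3,4], [0,3,5], [0,4,7], [0,5,6], [0,6,8], [0,7,8], [1,2,6], [1,2,7], [1,3,4], [1,3,8], [1,4,6], [1,7,8], [2,3,5], [2,3,8], [2,5,7], [2,6,8], [4,5,6], [4,5,7]

giving chain groups C_0 ≅ Z^9, C_1 ≅ Z^27, C_2 ≅ Z^18.

The boundary map ∂_1: C_1 → C_0 is given by ∂[p,q] = [q] − [p].
The resulting 9×27 matrix has rank 8, and its Smith normal form has invariant factors (1,1,1,1,1,1,1,1).

The boundary map ∂_2: C_2 → C_1 maps a triangle to the signed sum of its edges. For instance
  ∂[0,6,8] = [6,8] − [0,8] + [0,6],
  ∂[4,5,6] = [5,6] − [4,6] + [4,5].
As a 27×18 matrix over Z this has rank 18, with invariant factors (1,1,1,1,1,1,1,1,1,1,1,1,1,1,1,1,1,2).

Reading off H_k = ker ∂_k / im ∂_{k+1}:

  H_0: rank C_0 − rank ∂_1 = 9 − 8 = 1, and the invariant factors of ∂_1 are all 1, so H_0 = Z.
  H_1: rank ker ∂_1 − rank ∂_2 = (27 − 8) − 18 = 1, and ∂_2 has invariant factor 2 > 1, so H_1 = Z × Z/2.
  H_2: rank ker ∂_2 − rank ∂_3 = (18 − 18) − 0 = 0, and there is no ∂_3, so H_2 = 0.

H_0 = Z,  H_1 = Z × Z/2,  H_2 = 0.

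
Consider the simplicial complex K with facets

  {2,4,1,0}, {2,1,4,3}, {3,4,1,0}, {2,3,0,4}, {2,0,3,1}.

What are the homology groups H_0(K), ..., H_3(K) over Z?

Fix the vertex order 0 < 1 < 2 < 3 < 4 and write every simplex with vertices in increasing order. Then dim K = 3 and the simplices of K are:

  0-simplices (5): [0], [1], [2], [3], [4]
  1-simplices (10): [0,1], [0,2], [0,3], [0,4], [1,2], [1,3], [1,4], [2,3], [2,4], [3,4]
  2-simplices (10): [0,1,2], [0,1,3], [0,1,4], [0,2,3], [0,2,4], [0,3,4], [1,2,3], [1,2,4], [1,3,4], [2,3,4]
  3-simplices (5): [0,1,2,3], [0,1,2,4], [0,1,3,4], [0,2,3,4], [1,2,3,4]

so the chain groups are C_0 ≅ Z^5, C_1 ≅ Z^10, C_2 ≅ Z^10, C_3 ≅ Z^5.

Boundary ∂_1: C_1 → C_0 maps an edge to its endpoints' difference, ∂[p,q] = q − p.
The 5×10 boundary matrix has rank 4 and Smith normal form diag(1,1,1,1).

The boundary map ∂_2: C_2 → C_1 sends each 2-simplex [p,q,r] to [q,r] − [p,r] + [p,q]. For instance
  ∂[1,2,4] = [2,4] − [1,4] + [1,2],
  ∂[0,1,2] = [1,2] − [0,2] + [0,1].
The resulting 10×10 matrix has rank 6, and its Smith normal form has invariant factors (1,1,1,1,1,1).

The boundary map ∂_3: C_3 → C_2 sends each 3-simplex σ to the alternating sum Σ_i (−1)^i (σ with its i-th vertex removed). For instance
  ∂[0,2,3,4] = [2,3,4] − [0,3,4] + [0,2,4] − [0,2,3],
  ∂[0,1,3,4] = [1,3,4] − [0,3,4] + [0,1,4] − [0,1,3].
The 10×5 boundary matrix has rank 4 and Smith normal form diag(1,1,1,1).

Computing H_k = (kernel of ∂_k) / (image of ∂_{k+1}):

  H_0: rank C_0 − rank ∂_1 = 5 − 4 = 1, and the invariant factors of ∂_1 are all 1, so H_0 ≅ Z.
  H_1: rank ker ∂_1 − rank ∂_2 = (10 − 4) − 6 = 0, and the invariant factors of ∂_2 are all 1, so H_1 ≅ 0.
  H_2: rank ker ∂_2 − rank ∂_3 = (10 − 6) − 4 = 0, and the invariant factors of ∂_3 are all 1, so H_2 ≅ 0.
  H_3: rank ker ∂_3 − rank ∂_4 = (5 − 4) − 0 = 1, and there is no ∂_4, so H_3 ≅ Z.

As a check, the Euler characteristic is 5 − 10 + 10 − 5 = 0, which agrees with 1 − 0 + 0 − 1 = 0.

H_0 ≅ Z,  H_1 = 0,  H_2 = 0,  H_3 ≅ Z.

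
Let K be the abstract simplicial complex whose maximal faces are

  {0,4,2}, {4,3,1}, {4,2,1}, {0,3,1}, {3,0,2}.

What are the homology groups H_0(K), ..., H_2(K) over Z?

H_0 ≅ Z,  H_1 ≅ Z,  H_2 = 0.

Fix the vertex order 0 < 1 < 2 < 3 < 4 and write every simplex with vertices in increasing order. Then dim K = 2 and the simplices of K are:

  0-simplices (5): [0], [1], [2], [3], [4]
  1-simplices (10): [0,1], [0,2], [0,3], [0,4], [1,2], [1,3], [1,4], [2,3], [2,4], [3,4]
  2-simplices (5): [0,1,3], [0,2,3], [0,2,4], [1,2,4], [1,3,4]

giving chain groups C_0 ≅ Z^5, C_1 ≅ Z^10, C_2 ≅ Z^5.

The boundary map ∂_1: C_1 → C_0 sends each edge [p,q] (with p < q) to q − p. For instance
  ∂[0,4] = [4] − [0].
The resulting 5×10 matrix has rank 4, and its Smith normal form has invariant factors (1,1,1,1).

Boundary ∂_2: C_2 → C_1 acts by ∂[p,q,r] = [q,r] − [p,r] + [p,q]. For instance
  ∂[1,2,4] = [2,4] − [1,4] + [1,2],
  ∂[0,2,3] = [2,3] − [0,3] + [0,2].
This gives a 10×5 integer matrix of rank 5; reducing to Smith normal form yields diagonal entries (1,1,1,1,1).

Now H_k = ker ∂_k / im ∂_{k+1}, so:

  H_0: rank C_0 − rank ∂_1 = 5 − 4 = 1, and the invariant factors of ∂_1 are all 1, so H_0 ≅ Z.
  H_1: rank ker ∂_1 − rank ∂_2 = (10 − 4) − 5 = 1, and the invariant factors of ∂_2 are all 1, so H_1 ≅ Z.
  H_2: rank ker ∂_2 − rank ∂_3 = (5 − 5) − 0 = 0, and there is no ∂_3, so H_2 ≅ 0.

(K is a triangulation of the Möbius band.)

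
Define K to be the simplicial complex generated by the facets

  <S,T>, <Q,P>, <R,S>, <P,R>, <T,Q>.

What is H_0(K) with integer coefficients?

Fix the vertex order P < Q < R < S < T and write every simplex with vertices in increasing order. Then dim K = 1 and the simplices of K are:

  0-simplices (5): P, Q, R, S, T
  1-simplices (5): PQ, PR, QT, RS, ST

so the chain groups are C_0 ≅ Z^5, C_1 ≅ Z^5.

∂_1: C_1 → C_0 sends each edge [p,q] (with p < q) to q − p. For instance
  ∂QT = T − Q.
This gives a 5×5 integer matrix of rank 4; reducing to Smith normal form yields diagonal entries (1,1,1,1).

Now H_k = ker ∂_k / im ∂_{k+1}, so:

  H_0: rank C_0 − rank ∂_1 = 5 − 4 = 1, and the invariant factors of ∂_1 are all 1, so H_0 ≅ Z.

H_0 ≅ Z.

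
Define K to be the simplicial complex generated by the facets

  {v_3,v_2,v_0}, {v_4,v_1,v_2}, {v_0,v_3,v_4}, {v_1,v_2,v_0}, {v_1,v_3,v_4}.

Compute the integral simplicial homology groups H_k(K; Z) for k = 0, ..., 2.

H_0 = Z,  H_1 = Z,  H_2 = 0.

K has 5 vertices, 10 edges, 5 triangles.
rank ∂_0 = 0, rank ∂_1 = 4 ⇒ b_0 = 5 − 0 − 4 = 1; all invariant factors of ∂_1 are 1 so no torsion. So H_0 ≅ Z.
rank ∂_1 = 4, rank ∂_2 = 5 ⇒ b_1 = 10 − 4 − 5 = 1; all invariant factors of ∂_2 are 1 so no torsion. So H_1 ≅ Z.
rank ∂_2 = 5, rank ∂_3 = 0 ⇒ b_2 = 5 − 5 − 0 = 0. So H_2 ≅ 0.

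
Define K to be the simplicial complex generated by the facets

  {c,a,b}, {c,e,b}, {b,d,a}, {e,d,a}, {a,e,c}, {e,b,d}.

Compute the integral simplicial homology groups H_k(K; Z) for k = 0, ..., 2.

H_0 = Z,  H_1 = 0,  H_2 = Z.

Order the vertices as a < b < c < d < e. Listing each simplex with vertices in this order, K has dimension 2 with simplices:

  0-simplices (5): a, b, c, d, e
  1-simplices (9): ab, ac, ad, ae, bc, bd, be, ce, de
  2-simplices (6): abc, abd, ace, ade, bce, bde

giving chain groups C_0 ≅ Z^5, C_1 ≅ Z^9, C_2 ≅ Z^6.

The boundary map ∂_1: C_1 → C_0 sends each edge [p,q] (with p < q) to q − p. For instance
  ∂bc = c − b.
The resulting 5×9 matrix has rank 4, and its Smith normal form has invariant factors (1,1,1,1).

The boundary map ∂_2: C_2 → C_1 maps a triangle to the signed sum of its edges. For instance
  ∂abc = bc − ac + ab,
  ∂bce = ce − be + bc.
As a 9×6 matrix over Z this has rank 5, with invariant factors (1,1,1,1,1).

From H_k ≅ ker(∂_k) / im(∂_{k+1}) we obtain:

  H_0: rank C_0 − rank ∂_1 = 5 − 4 = 1, and the invariant factors of ∂_1 are all 1, so H_0 ≅ Z.
  H_1: rank ker ∂_1 − rank ∂_2 = (9 − 4) − 5 = 0, and the invariant factors of ∂_2 are all 1, so H_1 ≅ 0.
  H_2: rank ker ∂_2 − rank ∂_3 = (6 − 5) − 0 = 1, and there is no ∂_3, so H_2 ≅ Z.

As a check, the Euler characteristic is 5 − 9 + 6 = 2, which agrees with 1 − 0 + 1 = 2.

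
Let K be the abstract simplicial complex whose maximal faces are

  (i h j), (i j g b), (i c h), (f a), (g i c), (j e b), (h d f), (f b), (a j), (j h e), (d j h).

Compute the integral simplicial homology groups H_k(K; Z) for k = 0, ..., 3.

H_0 = Z,  H_1 = Z^2,  H_2 = 0,  H_3 = 0.

Order the vertices as a < b < c < d < e < f < g < h < i < j. Listing each simplex with vertices in this order, K has dimension 3 with simplices:

  0-simplices (10): a, b, c, d, e, f, g, h, i, j
  1-simplices (21): af, aj, be, bf, bg, bi, bj, cg, ch, ci, df, dh, dj, eh, ej, fh, gi, gj, hi, hj, ij
  2-simplices (11): bej, bgi, bgj, bij, cgi, chi, dfh, dhj, ehj, gij, hij
  3-simplices (1): bgij

so the chain groups are C_0 ≅ Z^10, C_1 ≅ Z^21, C_2 ≅ Z^11, C_3 ≅ Z^1.

∂_1: C_1 → C_0 sends each edge [p,q] (with p < q) to q − p. For instance
  ∂df = f − d.
This gives a 10×21 integer matrix of rank 9; reducing to Smith normal form yields diagonal entries (1,1,1,1,1,1,1,1,1).

The boundary map ∂_2: C_2 → C_1 sends each 2-simplex [p,q,r] to [q,r] − [p,r] + [p,q]. For instance
  ∂chi = hi − ci + ch,
  ∂cgi = gi − ci + cg.
This gives a 21×11 integer matrix of rank 10; reducing to Smith normal form yields diagonal entries (1,1,1,1,1,1,1,1,1,1).

Boundary ∂_3: C_3 → C_2 sends each 3-simplex σ to the alternating sum Σ_i (−1)^i (σ with its i-th vertex removed). For instance
  ∂bgij = gij − bij + bgj − bgi.
This gives a 11×1 integer matrix of rank 1; reducing to Smith normal form yields diagonal entries (1).

Now H_k = ker ∂_k / im ∂_{k+1}, so:

  H_0: rank C_0 − rank ∂_1 = 10 − 9 = 1, and the invariant factors of ∂_1 are all 1, so H_0 = Z.
  H_1: rank ker ∂_1 − rank ∂_2 = (21 − 9) − 10 = 2, and the invariant factors of ∂_2 are all 1, so H_1 = Z^2.
  H_2: rank ker ∂_2 − rank ∂_3 = (11 − 10) − 1 = 0, and the invariant factors of ∂_3 are all 1, so H_2 = 0.
  H_3: rank ker ∂_3 − rank ∂_4 = (1 − 1) − 0 = 0, and there is no ∂_4, so H_3 = 0.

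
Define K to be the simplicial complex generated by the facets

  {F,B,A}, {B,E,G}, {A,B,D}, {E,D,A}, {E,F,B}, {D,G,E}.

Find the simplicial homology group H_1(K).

H_1 = Z.

K has 6 vertices, 12 edges, 6 triangles.
rank ∂_1 = 5, rank ∂_2 = 6 ⇒ b_1 = 12 − 5 − 6 = 1; all invariant factors of ∂_2 are 1 so no torsion. So H_1 = Z.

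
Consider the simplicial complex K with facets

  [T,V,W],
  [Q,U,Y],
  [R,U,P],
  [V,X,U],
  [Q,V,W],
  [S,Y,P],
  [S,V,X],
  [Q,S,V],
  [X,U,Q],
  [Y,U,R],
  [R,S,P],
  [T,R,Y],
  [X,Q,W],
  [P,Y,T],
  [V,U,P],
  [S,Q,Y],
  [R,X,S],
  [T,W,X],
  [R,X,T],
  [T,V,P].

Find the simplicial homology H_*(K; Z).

Order the vertices as P < Q < R < S < T < U < V < W < X < Y. Listing each simplex with vertices in this order, K has dimension 2 with simplices:

  0-simplices (10): P, Q, R, S, T, U, V, W, X, Y
  1-simplices (30): PR, PS, PT, PU, PV, PY, QS, QU, QV, QW, QX, QY, RS, RT, RU, RX, RY, SV, SX, SY, TV, TW, TX, TY, UV, UX, UY, VW, VX, WX
  2-simplices (20): PRS, PRU, PSY, PTV, PTY, PUV, QSV, QSY, QUX, QUY, QVW, QWX, RSX, RTX, RTY, RUY, SVX, TVW, TWX, UVX

so the chain groups are C_0 ≅ Z^10, C_1 ≅ Z^30, C_2 ≅ Z^20.

The boundary map ∂_1: C_1 → C_0 maps an edge to its endpoints' difference, ∂[p,q] = q − p. For instance
  ∂TW = W − T.
The resulting 10×30 matrix has rank 9, and its Smith normal form has invariant factors (1,1,1,1,1,1,1,1,1).

The boundary map ∂_2: C_2 → C_1 acts by ∂[p,q,r] = [q,r] − [p,r] + [p,q]. For instance
  ∂PRU = RU − PU + PR,
  ∂UVX = VX − UX + UV.
The 30×20 boundary matrix has rank 20 and Smith normal form diag(1,1,1,1,1,1,1,1,1,1,1,1,1,1,1,1,1,1,1,2).

Reading off H_k = ker ∂_k / im ∂_{k+1}:

  H_0: rank C_0 − rank ∂_1 = 10 − 9 = 1, and the invariant factors of ∂_1 are all 1, so H_0 ≅ Z.
  H_1: rank ker ∂_1 − rank ∂_2 = (30 − 9) − 20 = 1, and ∂_2 has invariant factor 2 > 1, so H_1 ≅ Z × Z/2.
  H_2: rank ker ∂_2 − rank ∂_3 = (20 − 20) − 0 = 0, and there is no ∂_3, so H_2 ≅ 0.

H_0 ≅ Z,  H_1 ≅ Z × Z/2,  H_2 = 0.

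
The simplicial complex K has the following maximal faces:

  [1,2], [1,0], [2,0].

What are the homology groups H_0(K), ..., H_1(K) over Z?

H_0 = Z,  H_1 = Z.

Order the vertices as 0 < 1 < 2. Listing each simplex with vertices in this order, K has dimension 1 with simplices:

  0-simplices (3): [0], [1], [2]
  1-simplices (3): [0,1], [0,2], [1,2]

giving chain groups C_0 ≅ Z^3, C_1 ≅ Z^3.

Boundary ∂_1: C_1 → C_0 sends each edge [p,q] (with p < q) to q − p. For instance
  ∂[0,2] = [2] − [0].
As a 3×3 matrix over Z this has rank 2, with invariant factors (1,1).

Computing H_k = (kernel of ∂_k) / (image of ∂_{k+1}):

  H_0: rank C_0 − rank ∂_1 = 3 − 2 = 1, and the invariant factors of ∂_1 are all 1, so H_0 = Z.
  H_1: rank ker ∂_1 − rank ∂_2 = (3 − 2) − 0 = 1, and there is no ∂_2, so H_1 = Z.

As a check, the Euler characteristic is 3 − 3 = 0, which agrees with 1 − 1 = 0.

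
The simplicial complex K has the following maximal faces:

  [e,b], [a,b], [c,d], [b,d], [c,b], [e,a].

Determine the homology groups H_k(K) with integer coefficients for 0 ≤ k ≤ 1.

Order the vertices as a < b < c < d < e. Listing each simplex with vertices in this order, K has dimension 1 with simplices:

  0-simplices (5): a, b, c, d, e
  1-simplices (6): ab, ae, bc, bd, be, cd

giving chain groups C_0 ≅ Z^5, C_1 ≅ Z^6.

∂_1: C_1 → C_0 maps an edge to its endpoints' difference, ∂[p,q] = q − p. For instance
  ∂bd = d − b.
The resulting 5×6 matrix has rank 4, and its Smith normal form has invariant factors (1,1,1,1).

Computing H_k = (kernel of ∂_k) / (image of ∂_{k+1}):

  H_0: rank C_0 − rank ∂_1 = 5 − 4 = 1, and the invariant factors of ∂_1 are all 1, so H_0 = Z.
  H_1: rank ker ∂_1 − rank ∂_2 = (6 − 4) − 0 = 2, and there is no ∂_2, so H_1 = Z^2.

As a check, the Euler characteristic is 5 − 6 = -1, which agrees with 1 − 2 = -1.
(K is a triangulation of a wedge of 2 circles.)

H_0 = Z,  H_1 = Z^2.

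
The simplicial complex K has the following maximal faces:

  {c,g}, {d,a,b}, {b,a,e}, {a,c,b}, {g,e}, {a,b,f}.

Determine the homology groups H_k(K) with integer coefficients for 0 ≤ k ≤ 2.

H_0 ≅ Z,  H_1 ≅ Z,  H_2 = 0.

Order the vertices as a < b < c < d < e < f < g. Listing each simplex with vertices in this order, K has dimension 2 with simplices:

  0-simplices (7): a, b, c, d, e, f, g
  1-simplices (11): ab, ac, ad, ae, af, bc, bd, be, bf, cg, eg
  2-simplices (4): abc, abd, abe, abf

Hence C_0 ≅ Z^7, C_1 ≅ Z^11, C_2 ≅ Z^4.

The boundary map ∂_1: C_1 → C_0 is given by ∂[p,q] = [q] − [p]. For instance
  ∂cg = g − c.
The 7×11 boundary matrix has rank 6 and Smith normal form diag(1,1,1,1,1,1).

∂_2: C_2 → C_1 maps a triangle to the signed sum of its edges. For instance
  ∂abd = bd − ad + ab,
  ∂abf = bf − af + ab.
The resulting 11×4 matrix has rank 4, and its Smith normal form has invariant factors (1,1,1,1).

Computing H_k = (kernel of ∂_k) / (image of ∂_{k+1}):

  H_0: rank C_0 − rank ∂_1 = 7 − 6 = 1, and the invariant factors of ∂_1 are all 1, so H_0 ≅ Z.
  H_1: rank ker ∂_1 − rank ∂_2 = (11 − 6) − 4 = 1, and the invariant factors of ∂_2 are all 1, so H_1 ≅ Z.
  H_2: rank ker ∂_2 − rank ∂_3 = (4 − 4) − 0 = 0, and there is no ∂_3, so H_2 ≅ 0.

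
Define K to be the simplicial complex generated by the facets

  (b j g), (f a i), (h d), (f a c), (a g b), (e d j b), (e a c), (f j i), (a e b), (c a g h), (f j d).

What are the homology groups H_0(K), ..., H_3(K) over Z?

H_0 ≅ Z,  H_1 ≅ Z^2,  H_2 = 0,  H_3 = 0.

We work with the vertex ordering a < b < c < d < e < f < g < h < i < j. The simplices of K, each written with vertices in increasing order, are:

  0-simplices (10): a, b, c, d, e, f, g, h, i, j
  1-simplices (25): ab, ac, ae, af, ag, ah, ai, bd, be, bg, bj, ce, cf, cg, ch, de, df, dh, dj, ej, fi, fj, gh, gj, ij
  2-simplices (16): abe, abg, ace, acf, acg, ach, afi, agh, bde, bdj, bej, bgj, cgh, dej, dfj, fij
  3-simplices (2): acgh, bdej

Hence C_0 ≅ Z^10, C_1 ≅ Z^25, C_2 ≅ Z^16, C_3 ≅ Z^2.

The boundary map ∂_1: C_1 → C_0 sends each edge [p,q] (with p < q) to q − p.
As a 10×25 matrix over Z this has rank 9, with invariant factors (1,1,1,1,1,1,1,1,1).

Boundary ∂_2: C_2 → C_1 sends each 2-simplex [p,q,r] to [q,r] − [p,r] + [p,q]. For instance
  ∂cgh = gh − ch + cg,
  ∂abg = bg − ag + ab.
This gives a 25×16 integer matrix of rank 14; reducing to Smith normal form yields diagonal entries (1,1,1,1,1,1,1,1,1,1,1,1,1,1).

∂_3: C_3 → C_2 sends each 3-simplex σ to the alternating sum Σ_i (−1)^i (σ with its i-th vertex removed). For instance
  ∂bdej = dej − bej + bdj − bde,
  ∂acgh = cgh − agh + ach − acg.
As a 16×2 matrix over Z this has rank 2, with invariant factors (1,1).

Reading off H_k = ker ∂_k / im ∂_{k+1}:

  H_0: rank C_0 − rank ∂_1 = 10 − 9 = 1, and the invariant factors of ∂_1 are all 1, so H_0 ≅ Z.
  H_1: rank ker ∂_1 − rank ∂_2 = (25 − 9) − 14 = 2, and the invariant factors of ∂_2 are all 1, so H_1 ≅ Z^2.
  H_2: rank ker ∂_2 − rank ∂_3 = (16 − 14) − 2 = 0, and the invariant factors of ∂_3 are all 1, so H_2 ≅ 0.
  H_3: rank ker ∂_3 − rank ∂_4 = (2 − 2) − 0 = 0, and there is no ∂_4, so H_3 ≅ 0.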